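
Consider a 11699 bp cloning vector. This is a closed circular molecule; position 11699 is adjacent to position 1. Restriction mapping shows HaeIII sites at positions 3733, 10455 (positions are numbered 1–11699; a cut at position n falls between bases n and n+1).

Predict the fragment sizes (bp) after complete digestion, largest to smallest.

Circular molecule, 2 cuts → 2 fragments:
  10455 − 3733 = 6722 bp
  wrap: 11699 − 10455 + 3733 = 4977 bp
Sorted largest to smallest: 6722, 4977 bp.

6722, 4977 bp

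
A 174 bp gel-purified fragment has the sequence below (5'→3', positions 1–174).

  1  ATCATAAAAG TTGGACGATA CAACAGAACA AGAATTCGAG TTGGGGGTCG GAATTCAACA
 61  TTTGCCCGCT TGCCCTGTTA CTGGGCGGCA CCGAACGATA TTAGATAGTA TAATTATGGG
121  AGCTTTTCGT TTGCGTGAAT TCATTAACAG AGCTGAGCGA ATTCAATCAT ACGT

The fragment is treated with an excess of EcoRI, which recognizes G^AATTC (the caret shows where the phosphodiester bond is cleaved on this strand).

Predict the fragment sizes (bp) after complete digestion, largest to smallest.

86, 32, 22, 19, 15 bp

EcoRI sites (GAATTC) start at positions 32, 51, 137, 159.
EcoRI cuts after the first base of each site, so after positions 32, 51, 137, 159.
Linear molecule, 4 cuts → 5 fragments:
  1–32 → 32 bp
  33–51 → 19 bp
  52–137 → 86 bp
  138–159 → 22 bp
  160–174 → 15 bp
Sorted largest to smallest: 86, 32, 22, 19, 15 bp.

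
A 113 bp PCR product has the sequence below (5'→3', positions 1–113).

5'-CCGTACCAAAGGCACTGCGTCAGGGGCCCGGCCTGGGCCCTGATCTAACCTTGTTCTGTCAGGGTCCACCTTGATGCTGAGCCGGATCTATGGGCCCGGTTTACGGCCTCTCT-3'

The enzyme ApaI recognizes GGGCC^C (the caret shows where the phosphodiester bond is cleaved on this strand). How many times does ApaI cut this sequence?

GGGCCC occurs starting at positions 24, 35, 92.
ApaI cuts at 3 sites.

3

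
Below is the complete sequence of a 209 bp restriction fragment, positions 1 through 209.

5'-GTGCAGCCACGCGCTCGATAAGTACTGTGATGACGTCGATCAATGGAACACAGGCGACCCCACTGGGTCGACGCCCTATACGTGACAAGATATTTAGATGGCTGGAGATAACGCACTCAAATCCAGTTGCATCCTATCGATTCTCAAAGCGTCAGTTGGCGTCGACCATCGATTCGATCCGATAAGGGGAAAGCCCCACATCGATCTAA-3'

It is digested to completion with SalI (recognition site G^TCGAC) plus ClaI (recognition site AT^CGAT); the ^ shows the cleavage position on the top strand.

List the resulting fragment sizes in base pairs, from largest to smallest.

70, 67, 32, 24, 8, 8 bp

SalI sites (GTCGAC) start at positions 67, 161.
SalI cuts after the first base of each site, so after positions 67, 161.
ClaI sites (ATCGAT) start at positions 136, 168, 200.
ClaI cuts after base 2 of each site, so after positions 137, 169, 201.
Combined cut positions: 67, 137, 161, 169, 201.
Linear molecule, 5 cuts → 6 fragments:
  1–67 → 67 bp
  68–137 → 70 bp
  138–161 → 24 bp
  162–169 → 8 bp
  170–201 → 32 bp
  202–209 → 8 bp
Sorted largest to smallest: 70, 67, 32, 24, 8, 8 bp.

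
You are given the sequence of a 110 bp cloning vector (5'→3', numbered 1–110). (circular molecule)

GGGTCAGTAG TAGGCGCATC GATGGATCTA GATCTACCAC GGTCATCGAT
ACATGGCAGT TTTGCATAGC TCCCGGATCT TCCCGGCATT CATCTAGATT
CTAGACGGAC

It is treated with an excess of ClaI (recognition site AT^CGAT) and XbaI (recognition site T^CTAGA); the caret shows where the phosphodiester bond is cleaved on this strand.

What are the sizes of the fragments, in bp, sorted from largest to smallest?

47, 29, 19, 8, 7 bp

ClaI sites (ATCGAT) start at positions 18, 45.
ClaI cuts after base 2 of each site, so after positions 19, 46.
XbaI sites (TCTAGA) start at positions 27, 93, 100.
XbaI cuts after the first base of each site, so after positions 27, 93, 100.
Combined cut positions: 19, 27, 46, 93, 100.
Circular molecule, 5 cuts → 5 fragments:
  20–27 → 8 bp
  28–46 → 19 bp
  47–93 → 47 bp
  94–100 → 7 bp
  101–110 then 1–19 → 10 + 19 = 29 bp
Sorted largest to smallest: 47, 29, 19, 8, 7 bp.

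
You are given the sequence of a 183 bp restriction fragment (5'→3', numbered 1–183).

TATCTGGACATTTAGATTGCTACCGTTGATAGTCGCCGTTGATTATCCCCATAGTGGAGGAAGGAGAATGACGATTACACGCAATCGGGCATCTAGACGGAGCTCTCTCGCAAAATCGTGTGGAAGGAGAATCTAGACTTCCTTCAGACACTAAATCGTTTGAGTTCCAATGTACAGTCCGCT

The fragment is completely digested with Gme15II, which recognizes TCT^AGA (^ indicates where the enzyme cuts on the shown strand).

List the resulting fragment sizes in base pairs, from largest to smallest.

Gme15II sites (TCTAGA) start at positions 92, 132.
Gme15II cuts after base 3 of each site, so after positions 94, 134.
Linear molecule, 2 cuts → 3 fragments:
  1–94 → 94 bp
  95–134 → 40 bp
  135–183 → 49 bp
Sorted largest to smallest: 94, 49, 40 bp.

94, 49, 40 bp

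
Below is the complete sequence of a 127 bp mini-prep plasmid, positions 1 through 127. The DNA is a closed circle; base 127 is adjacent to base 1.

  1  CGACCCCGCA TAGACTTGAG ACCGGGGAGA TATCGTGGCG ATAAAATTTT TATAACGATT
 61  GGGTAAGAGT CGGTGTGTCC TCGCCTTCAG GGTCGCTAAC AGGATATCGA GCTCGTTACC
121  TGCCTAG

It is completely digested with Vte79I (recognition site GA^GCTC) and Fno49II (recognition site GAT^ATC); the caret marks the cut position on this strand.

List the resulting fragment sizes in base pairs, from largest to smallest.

The Vte79I site (GAGCTC) starts at position 109.
Vte79I cuts after base 2 of each site, so after position 110.
Fno49II sites (GATATC) start at positions 29, 103.
Fno49II cuts after base 3 of each site, so after positions 31, 105.
Combined cut positions: 31, 105, 110.
Circular molecule, 3 cuts → 3 fragments:
  32–105 → 74 bp
  106–110 → 5 bp
  111–127 then 1–31 → 17 + 31 = 48 bp
Sorted largest to smallest: 74, 48, 5 bp.

74, 48, 5 bp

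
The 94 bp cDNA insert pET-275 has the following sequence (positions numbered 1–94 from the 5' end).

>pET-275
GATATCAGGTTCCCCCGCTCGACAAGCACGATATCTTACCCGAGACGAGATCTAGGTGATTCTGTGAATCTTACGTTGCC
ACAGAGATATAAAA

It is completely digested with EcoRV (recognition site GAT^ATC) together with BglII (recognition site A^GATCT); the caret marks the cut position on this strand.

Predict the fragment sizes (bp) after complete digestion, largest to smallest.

46, 29, 16, 3 bp

EcoRV sites (GATATC) start at positions 1, 30.
EcoRV cuts after base 3 of each site, so after positions 3, 32.
The BglII site (AGATCT) starts at position 48.
BglII cuts after the first base of each site, so after position 48.
Combined cut positions: 3, 32, 48.
Linear molecule, 3 cuts → 4 fragments:
  1–3 → 3 bp
  4–32 → 29 bp
  33–48 → 16 bp
  49–94 → 46 bp
Sorted largest to smallest: 46, 29, 16, 3 bp.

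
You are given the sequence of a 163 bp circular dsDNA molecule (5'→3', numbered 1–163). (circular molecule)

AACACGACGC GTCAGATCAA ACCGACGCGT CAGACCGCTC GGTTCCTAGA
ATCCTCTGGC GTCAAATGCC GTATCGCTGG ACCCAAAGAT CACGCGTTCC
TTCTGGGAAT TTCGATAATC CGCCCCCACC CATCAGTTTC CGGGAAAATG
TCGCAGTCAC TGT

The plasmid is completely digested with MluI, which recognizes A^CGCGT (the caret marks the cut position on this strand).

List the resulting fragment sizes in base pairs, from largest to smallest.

MluI sites (ACGCGT) start at positions 7, 25, 92.
MluI cuts after the first base of each site, so after positions 7, 25, 92.
Circular molecule, 3 cuts → 3 fragments:
  8–25 → 18 bp
  26–92 → 67 bp
  93–163 then 1–7 → 71 + 7 = 78 bp
Sorted largest to smallest: 78, 67, 18 bp.

78, 67, 18 bp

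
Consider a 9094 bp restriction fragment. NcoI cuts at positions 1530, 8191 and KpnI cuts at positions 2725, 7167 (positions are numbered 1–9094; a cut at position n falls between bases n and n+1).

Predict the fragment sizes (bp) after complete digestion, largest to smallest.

4442, 1530, 1195, 1024, 903 bp

Combined cut positions (sorted): 1530, 2725, 7167, 8191.
Linear molecule, 4 cuts → 5 fragments:
  1530 − 0 = 1530 bp
  2725 − 1530 = 1195 bp
  7167 − 2725 = 4442 bp
  8191 − 7167 = 1024 bp
  9094 − 8191 = 903 bp
Sorted largest to smallest: 4442, 1530, 1195, 1024, 903 bp.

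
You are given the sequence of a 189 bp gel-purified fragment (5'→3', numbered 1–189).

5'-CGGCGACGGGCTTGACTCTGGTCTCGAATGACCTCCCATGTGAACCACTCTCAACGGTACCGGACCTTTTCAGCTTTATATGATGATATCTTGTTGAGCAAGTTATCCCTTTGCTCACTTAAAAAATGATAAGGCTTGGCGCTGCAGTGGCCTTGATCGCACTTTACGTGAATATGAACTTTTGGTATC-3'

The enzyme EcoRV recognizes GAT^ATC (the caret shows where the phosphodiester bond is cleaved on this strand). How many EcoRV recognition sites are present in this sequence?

1

GATATC occurs starting at position 85.
EcoRV cuts at 1 site.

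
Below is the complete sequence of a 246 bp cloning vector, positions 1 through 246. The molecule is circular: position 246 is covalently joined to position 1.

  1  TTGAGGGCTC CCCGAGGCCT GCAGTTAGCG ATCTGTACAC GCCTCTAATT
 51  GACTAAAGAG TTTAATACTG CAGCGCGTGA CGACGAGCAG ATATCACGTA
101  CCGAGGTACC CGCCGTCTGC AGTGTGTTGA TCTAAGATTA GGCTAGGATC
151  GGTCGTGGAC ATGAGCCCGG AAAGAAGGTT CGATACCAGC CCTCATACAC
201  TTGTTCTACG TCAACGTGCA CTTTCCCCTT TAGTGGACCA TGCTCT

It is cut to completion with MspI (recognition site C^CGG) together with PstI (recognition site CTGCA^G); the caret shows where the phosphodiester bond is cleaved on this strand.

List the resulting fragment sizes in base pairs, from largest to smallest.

The MspI site (CCGG) starts at position 167.
MspI cuts after the first base of each site, so after position 167.
PstI sites (CTGCAG) start at positions 19, 68, 117.
PstI cuts after base 5 of each site (before the last base), so after positions 23, 72, 121.
Combined cut positions: 23, 72, 121, 167.
Circular molecule, 4 cuts → 4 fragments:
  24–72 → 49 bp
  73–121 → 49 bp
  122–167 → 46 bp
  168–246 then 1–23 → 79 + 23 = 102 bp
Sorted largest to smallest: 102, 49, 49, 46 bp.

102, 49, 49, 46 bp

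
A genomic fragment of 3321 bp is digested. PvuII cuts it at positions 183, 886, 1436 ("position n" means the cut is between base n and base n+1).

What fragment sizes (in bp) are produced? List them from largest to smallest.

Linear molecule, 3 cuts → 4 fragments:
  183 − 0 = 183 bp
  886 − 183 = 703 bp
  1436 − 886 = 550 bp
  3321 − 1436 = 1885 bp
Sorted largest to smallest: 1885, 703, 550, 183 bp.

1885, 703, 550, 183 bp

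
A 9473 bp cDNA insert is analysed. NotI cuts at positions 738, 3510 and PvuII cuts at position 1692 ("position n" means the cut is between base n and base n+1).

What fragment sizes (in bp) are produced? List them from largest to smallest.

5963, 1818, 954, 738 bp

Combined cut positions (sorted): 738, 1692, 3510.
Linear molecule, 3 cuts → 4 fragments:
  738 − 0 = 738 bp
  1692 − 738 = 954 bp
  3510 − 1692 = 1818 bp
  9473 − 3510 = 5963 bp
Sorted largest to smallest: 5963, 1818, 954, 738 bp.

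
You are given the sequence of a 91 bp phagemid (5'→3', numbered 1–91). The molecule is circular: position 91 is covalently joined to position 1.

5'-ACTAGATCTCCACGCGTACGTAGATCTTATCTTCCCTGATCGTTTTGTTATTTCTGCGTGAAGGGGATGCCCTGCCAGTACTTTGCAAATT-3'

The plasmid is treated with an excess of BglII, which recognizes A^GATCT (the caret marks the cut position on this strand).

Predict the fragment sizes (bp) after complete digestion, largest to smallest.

BglII sites (AGATCT) start at positions 4, 22.
BglII cuts after the first base of each site, so after positions 4, 22.
Circular molecule, 2 cuts → 2 fragments:
  5–22 → 18 bp
  23–91 then 1–4 → 69 + 4 = 73 bp
Sorted largest to smallest: 73, 18 bp.

73, 18 bp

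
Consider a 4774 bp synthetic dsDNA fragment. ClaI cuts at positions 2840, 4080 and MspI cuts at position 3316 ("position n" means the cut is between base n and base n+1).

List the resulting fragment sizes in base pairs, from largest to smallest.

Combined cut positions (sorted): 2840, 3316, 4080.
Linear molecule, 3 cuts → 4 fragments:
  2840 − 0 = 2840 bp
  3316 − 2840 = 476 bp
  4080 − 3316 = 764 bp
  4774 − 4080 = 694 bp
Sorted largest to smallest: 2840, 764, 694, 476 bp.

2840, 764, 694, 476 bp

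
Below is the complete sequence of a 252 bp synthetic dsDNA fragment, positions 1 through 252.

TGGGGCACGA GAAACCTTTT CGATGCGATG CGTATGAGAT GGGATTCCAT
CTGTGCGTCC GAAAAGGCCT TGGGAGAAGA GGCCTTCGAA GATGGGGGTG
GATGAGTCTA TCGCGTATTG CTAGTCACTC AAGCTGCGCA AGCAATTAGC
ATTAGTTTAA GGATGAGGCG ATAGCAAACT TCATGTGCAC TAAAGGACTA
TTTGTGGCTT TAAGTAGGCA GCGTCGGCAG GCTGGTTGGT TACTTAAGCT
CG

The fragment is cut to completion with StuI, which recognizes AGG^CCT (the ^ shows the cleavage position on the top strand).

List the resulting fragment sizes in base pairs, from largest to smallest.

170, 67, 15 bp

StuI sites (AGGCCT) start at positions 65, 80.
StuI cuts after base 3 of each site, so after positions 67, 82.
Linear molecule, 2 cuts → 3 fragments:
  1–67 → 67 bp
  68–82 → 15 bp
  83–252 → 170 bp
Sorted largest to smallest: 170, 67, 15 bp.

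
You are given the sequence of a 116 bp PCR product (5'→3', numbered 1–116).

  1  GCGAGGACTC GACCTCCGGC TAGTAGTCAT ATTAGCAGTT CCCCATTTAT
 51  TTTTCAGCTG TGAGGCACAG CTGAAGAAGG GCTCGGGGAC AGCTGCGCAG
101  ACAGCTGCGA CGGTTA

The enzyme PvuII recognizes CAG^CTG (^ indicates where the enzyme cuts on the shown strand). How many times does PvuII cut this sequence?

CAGCTG occurs starting at positions 55, 68, 90, 102.
PvuII cuts at 4 sites.

4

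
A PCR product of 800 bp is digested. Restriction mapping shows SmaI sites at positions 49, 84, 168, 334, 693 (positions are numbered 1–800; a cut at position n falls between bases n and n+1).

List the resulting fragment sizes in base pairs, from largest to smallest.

359, 166, 107, 84, 49, 35 bp

Linear molecule, 5 cuts → 6 fragments:
  49 − 0 = 49 bp
  84 − 49 = 35 bp
  168 − 84 = 84 bp
  334 − 168 = 166 bp
  693 − 334 = 359 bp
  800 − 693 = 107 bp
Sorted largest to smallest: 359, 166, 107, 84, 49, 35 bp.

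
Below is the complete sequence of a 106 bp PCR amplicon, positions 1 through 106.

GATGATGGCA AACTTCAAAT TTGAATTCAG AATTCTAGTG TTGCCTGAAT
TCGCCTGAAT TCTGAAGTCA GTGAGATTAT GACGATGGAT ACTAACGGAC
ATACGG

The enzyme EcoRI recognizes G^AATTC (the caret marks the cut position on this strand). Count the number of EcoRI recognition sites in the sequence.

4

GAATTC occurs starting at positions 23, 30, 47, 57.
EcoRI cuts at 4 sites.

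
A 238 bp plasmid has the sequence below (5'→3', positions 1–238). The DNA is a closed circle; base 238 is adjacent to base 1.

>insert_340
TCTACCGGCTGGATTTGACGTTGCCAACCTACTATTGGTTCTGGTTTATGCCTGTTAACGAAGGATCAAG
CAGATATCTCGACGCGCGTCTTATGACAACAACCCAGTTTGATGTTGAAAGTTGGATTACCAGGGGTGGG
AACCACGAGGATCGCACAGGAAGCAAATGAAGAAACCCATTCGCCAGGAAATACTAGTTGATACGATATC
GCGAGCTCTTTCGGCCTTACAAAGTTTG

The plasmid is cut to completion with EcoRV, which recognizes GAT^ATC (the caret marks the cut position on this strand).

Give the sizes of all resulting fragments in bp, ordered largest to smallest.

132, 106 bp

EcoRV sites (GATATC) start at positions 73, 205.
EcoRV cuts after base 3 of each site, so after positions 75, 207.
Circular molecule, 2 cuts → 2 fragments:
  76–207 → 132 bp
  208–238 then 1–75 → 31 + 75 = 106 bp
Sorted largest to smallest: 132, 106 bp.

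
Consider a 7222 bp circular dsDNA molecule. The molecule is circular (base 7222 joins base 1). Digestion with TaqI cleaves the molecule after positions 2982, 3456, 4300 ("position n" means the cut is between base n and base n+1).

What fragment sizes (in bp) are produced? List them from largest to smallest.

Circular molecule, 3 cuts → 3 fragments:
  3456 − 2982 = 474 bp
  4300 − 3456 = 844 bp
  wrap: 7222 − 4300 + 2982 = 5904 bp
Sorted largest to smallest: 5904, 844, 474 bp.

5904, 844, 474 bp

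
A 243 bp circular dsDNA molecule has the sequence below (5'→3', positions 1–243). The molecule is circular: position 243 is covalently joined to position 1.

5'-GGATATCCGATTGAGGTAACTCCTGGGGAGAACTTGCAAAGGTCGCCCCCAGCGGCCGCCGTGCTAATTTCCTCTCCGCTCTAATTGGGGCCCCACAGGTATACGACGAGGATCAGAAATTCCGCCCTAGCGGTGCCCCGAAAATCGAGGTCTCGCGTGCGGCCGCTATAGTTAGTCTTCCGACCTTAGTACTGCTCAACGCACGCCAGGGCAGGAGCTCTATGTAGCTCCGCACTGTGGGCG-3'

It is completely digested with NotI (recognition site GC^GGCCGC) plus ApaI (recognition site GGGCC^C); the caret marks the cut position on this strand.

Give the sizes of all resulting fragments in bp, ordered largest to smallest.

NotI sites (GCGGCCGC) start at positions 52, 159.
NotI cuts after base 2 of each site, so after positions 53, 160.
The ApaI site (GGGCCC) starts at position 88.
ApaI cuts after base 5 of each site (before the last base), so after position 92.
Combined cut positions: 53, 92, 160.
Circular molecule, 3 cuts → 3 fragments:
  54–92 → 39 bp
  93–160 → 68 bp
  161–243 then 1–53 → 83 + 53 = 136 bp
Sorted largest to smallest: 136, 68, 39 bp.

136, 68, 39 bp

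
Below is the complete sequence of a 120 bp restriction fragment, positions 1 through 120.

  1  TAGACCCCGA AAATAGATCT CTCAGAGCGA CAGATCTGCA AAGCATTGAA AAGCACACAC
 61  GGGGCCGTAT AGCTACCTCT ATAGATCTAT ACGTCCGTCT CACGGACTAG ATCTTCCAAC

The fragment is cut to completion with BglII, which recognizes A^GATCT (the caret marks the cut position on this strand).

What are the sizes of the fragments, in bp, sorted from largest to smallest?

BglII sites (AGATCT) start at positions 15, 32, 83, 109.
BglII cuts after the first base of each site, so after positions 15, 32, 83, 109.
Linear molecule, 4 cuts → 5 fragments:
  1–15 → 15 bp
  16–32 → 17 bp
  33–83 → 51 bp
  84–109 → 26 bp
  110–120 → 11 bp
Sorted largest to smallest: 51, 26, 17, 15, 11 bp.

51, 26, 17, 15, 11 bp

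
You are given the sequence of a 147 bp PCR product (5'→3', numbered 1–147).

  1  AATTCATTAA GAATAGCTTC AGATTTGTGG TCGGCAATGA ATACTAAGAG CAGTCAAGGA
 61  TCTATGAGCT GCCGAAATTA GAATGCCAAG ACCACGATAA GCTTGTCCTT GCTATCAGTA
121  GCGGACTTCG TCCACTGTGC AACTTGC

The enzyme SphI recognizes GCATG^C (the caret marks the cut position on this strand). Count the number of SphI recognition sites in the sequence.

0

No occurrence of GCATGC is present in the sequence.
SphI does not cut: 0 sites.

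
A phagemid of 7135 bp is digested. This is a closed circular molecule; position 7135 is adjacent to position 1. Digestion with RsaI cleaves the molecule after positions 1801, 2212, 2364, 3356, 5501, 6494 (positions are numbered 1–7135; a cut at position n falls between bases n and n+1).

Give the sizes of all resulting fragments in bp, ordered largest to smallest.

Circular molecule, 6 cuts → 6 fragments:
  2212 − 1801 = 411 bp
  2364 − 2212 = 152 bp
  3356 − 2364 = 992 bp
  5501 − 3356 = 2145 bp
  6494 − 5501 = 993 bp
  wrap: 7135 − 6494 + 1801 = 2442 bp
Sorted largest to smallest: 2442, 2145, 993, 992, 411, 152 bp.

2442, 2145, 993, 992, 411, 152 bp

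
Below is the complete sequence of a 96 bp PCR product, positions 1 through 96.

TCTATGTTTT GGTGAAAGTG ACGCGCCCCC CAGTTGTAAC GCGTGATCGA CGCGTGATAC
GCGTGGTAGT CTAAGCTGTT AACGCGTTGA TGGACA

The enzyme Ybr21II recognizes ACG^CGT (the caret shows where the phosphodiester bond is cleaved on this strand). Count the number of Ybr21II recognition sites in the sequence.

4

ACGCGT occurs starting at positions 39, 50, 59, 82.
Ybr21II cuts at 4 sites.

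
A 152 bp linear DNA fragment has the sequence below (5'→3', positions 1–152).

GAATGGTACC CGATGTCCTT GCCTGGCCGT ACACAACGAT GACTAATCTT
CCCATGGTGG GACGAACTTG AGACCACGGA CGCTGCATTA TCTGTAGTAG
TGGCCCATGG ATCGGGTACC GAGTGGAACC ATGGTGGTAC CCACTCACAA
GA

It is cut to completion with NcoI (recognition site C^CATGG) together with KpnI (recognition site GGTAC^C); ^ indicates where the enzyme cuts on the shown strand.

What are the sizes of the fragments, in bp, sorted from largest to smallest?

NcoI sites (CCATGG) start at positions 52, 105, 129.
NcoI cuts after the first base of each site, so after positions 52, 105, 129.
KpnI sites (GGTACC) start at positions 5, 115, 136.
KpnI cuts after base 5 of each site (before the last base), so after positions 9, 119, 140.
Combined cut positions: 9, 52, 105, 119, 129, 140.
Linear molecule, 6 cuts → 7 fragments:
  1–9 → 9 bp
  10–52 → 43 bp
  53–105 → 53 bp
  106–119 → 14 bp
  120–129 → 10 bp
  130–140 → 11 bp
  141–152 → 12 bp
Sorted largest to smallest: 53, 43, 14, 12, 11, 10, 9 bp.

53, 43, 14, 12, 11, 10, 9 bp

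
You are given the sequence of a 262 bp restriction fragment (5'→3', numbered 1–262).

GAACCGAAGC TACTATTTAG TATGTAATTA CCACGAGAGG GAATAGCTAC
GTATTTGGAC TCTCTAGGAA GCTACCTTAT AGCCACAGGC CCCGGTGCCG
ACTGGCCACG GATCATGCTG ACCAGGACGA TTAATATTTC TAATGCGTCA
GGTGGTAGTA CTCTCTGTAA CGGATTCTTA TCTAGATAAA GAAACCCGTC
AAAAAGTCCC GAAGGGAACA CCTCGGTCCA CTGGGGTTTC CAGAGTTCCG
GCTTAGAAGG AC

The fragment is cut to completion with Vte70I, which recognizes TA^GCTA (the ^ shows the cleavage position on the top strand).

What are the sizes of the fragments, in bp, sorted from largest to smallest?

217, 45 bp

The Vte70I site (TAGCTA) starts at position 44.
Vte70I cuts after base 2 of each site, so after position 45.
Linear molecule, 1 cut → 2 fragments:
  1–45 → 45 bp
  46–262 → 217 bp
Sorted largest to smallest: 217, 45 bp.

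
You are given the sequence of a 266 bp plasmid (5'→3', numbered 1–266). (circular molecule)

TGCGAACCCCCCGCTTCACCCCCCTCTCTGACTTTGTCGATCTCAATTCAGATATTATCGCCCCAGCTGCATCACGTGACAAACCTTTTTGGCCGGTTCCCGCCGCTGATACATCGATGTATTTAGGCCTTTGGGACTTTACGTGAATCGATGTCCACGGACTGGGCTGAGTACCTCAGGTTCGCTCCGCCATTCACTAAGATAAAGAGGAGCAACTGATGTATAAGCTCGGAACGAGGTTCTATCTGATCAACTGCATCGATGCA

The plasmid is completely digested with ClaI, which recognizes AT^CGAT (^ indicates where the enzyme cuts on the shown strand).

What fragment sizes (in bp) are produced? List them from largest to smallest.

121, 111, 34 bp

ClaI sites (ATCGAT) start at positions 113, 147, 258.
ClaI cuts after base 2 of each site, so after positions 114, 148, 259.
Circular molecule, 3 cuts → 3 fragments:
  115–148 → 34 bp
  149–259 → 111 bp
  260–266 then 1–114 → 7 + 114 = 121 bp
Sorted largest to smallest: 121, 111, 34 bp.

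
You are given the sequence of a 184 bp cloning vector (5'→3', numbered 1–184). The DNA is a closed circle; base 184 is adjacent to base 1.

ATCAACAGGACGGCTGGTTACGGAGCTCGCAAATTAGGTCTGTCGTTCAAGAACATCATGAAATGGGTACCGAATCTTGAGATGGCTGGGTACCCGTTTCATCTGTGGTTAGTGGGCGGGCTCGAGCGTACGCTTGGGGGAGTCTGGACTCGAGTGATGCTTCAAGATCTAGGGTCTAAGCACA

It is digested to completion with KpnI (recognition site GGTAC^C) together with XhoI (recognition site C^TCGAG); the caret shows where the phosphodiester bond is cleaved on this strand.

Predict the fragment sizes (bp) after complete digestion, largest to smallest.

KpnI sites (GGTACC) start at positions 66, 89.
KpnI cuts after base 5 of each site (before the last base), so after positions 70, 93.
XhoI sites (CTCGAG) start at positions 121, 149.
XhoI cuts after the first base of each site, so after positions 121, 149.
Combined cut positions: 70, 93, 121, 149.
Circular molecule, 4 cuts → 4 fragments:
  71–93 → 23 bp
  94–121 → 28 bp
  122–149 → 28 bp
  150–184 then 1–70 → 35 + 70 = 105 bp
Sorted largest to smallest: 105, 28, 28, 23 bp.

105, 28, 28, 23 bp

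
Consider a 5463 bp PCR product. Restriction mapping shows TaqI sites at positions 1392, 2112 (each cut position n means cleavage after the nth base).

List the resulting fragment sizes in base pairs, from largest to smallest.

3351, 1392, 720 bp

Linear molecule, 2 cuts → 3 fragments:
  1392 − 0 = 1392 bp
  2112 − 1392 = 720 bp
  5463 − 2112 = 3351 bp
Sorted largest to smallest: 3351, 1392, 720 bp.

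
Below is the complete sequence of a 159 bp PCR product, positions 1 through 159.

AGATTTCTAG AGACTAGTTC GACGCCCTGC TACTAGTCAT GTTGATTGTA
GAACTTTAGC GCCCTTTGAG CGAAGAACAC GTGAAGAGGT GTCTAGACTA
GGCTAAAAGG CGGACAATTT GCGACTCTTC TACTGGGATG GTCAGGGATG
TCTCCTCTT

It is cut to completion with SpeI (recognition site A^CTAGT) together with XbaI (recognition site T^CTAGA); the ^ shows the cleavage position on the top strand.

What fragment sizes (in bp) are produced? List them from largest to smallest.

SpeI sites (ACTAGT) start at positions 13, 32.
SpeI cuts after the first base of each site, so after positions 13, 32.
XbaI sites (TCTAGA) start at positions 6, 92.
XbaI cuts after the first base of each site, so after positions 6, 92.
Combined cut positions: 6, 13, 32, 92.
Linear molecule, 4 cuts → 5 fragments:
  1–6 → 6 bp
  7–13 → 7 bp
  14–32 → 19 bp
  33–92 → 60 bp
  93–159 → 67 bp
Sorted largest to smallest: 67, 60, 19, 7, 6 bp.

67, 60, 19, 7, 6 bp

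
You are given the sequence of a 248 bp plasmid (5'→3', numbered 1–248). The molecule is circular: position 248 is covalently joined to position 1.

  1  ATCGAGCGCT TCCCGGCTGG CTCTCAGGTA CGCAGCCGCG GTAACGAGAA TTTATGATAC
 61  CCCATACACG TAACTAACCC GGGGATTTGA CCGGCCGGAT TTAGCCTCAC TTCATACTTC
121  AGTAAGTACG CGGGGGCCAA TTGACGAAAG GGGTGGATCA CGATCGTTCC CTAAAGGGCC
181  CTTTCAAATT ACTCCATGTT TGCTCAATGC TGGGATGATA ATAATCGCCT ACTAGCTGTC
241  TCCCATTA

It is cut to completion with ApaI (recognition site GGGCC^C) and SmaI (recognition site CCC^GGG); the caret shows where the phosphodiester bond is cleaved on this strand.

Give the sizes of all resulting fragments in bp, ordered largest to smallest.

148, 100 bp

The ApaI site (GGGCCC) starts at position 176.
ApaI cuts after base 5 of each site (before the last base), so after position 180.
The SmaI site (CCCGGG) starts at position 78.
SmaI cuts after base 3 of each site, so after position 80.
Combined cut positions: 80, 180.
Circular molecule, 2 cuts → 2 fragments:
  81–180 → 100 bp
  181–248 then 1–80 → 68 + 80 = 148 bp
Sorted largest to smallest: 148, 100 bp.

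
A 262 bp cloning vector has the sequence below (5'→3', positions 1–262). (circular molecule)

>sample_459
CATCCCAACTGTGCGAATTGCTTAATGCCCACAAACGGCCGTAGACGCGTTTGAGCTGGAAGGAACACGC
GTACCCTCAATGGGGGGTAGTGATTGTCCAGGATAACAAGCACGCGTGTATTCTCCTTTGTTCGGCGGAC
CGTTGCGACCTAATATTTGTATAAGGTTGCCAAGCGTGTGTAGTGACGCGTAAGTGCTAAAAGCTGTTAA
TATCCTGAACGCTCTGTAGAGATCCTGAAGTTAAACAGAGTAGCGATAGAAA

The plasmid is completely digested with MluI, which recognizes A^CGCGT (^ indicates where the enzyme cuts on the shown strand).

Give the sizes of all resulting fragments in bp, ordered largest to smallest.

MluI sites (ACGCGT) start at positions 45, 67, 112, 186.
MluI cuts after the first base of each site, so after positions 45, 67, 112, 186.
Circular molecule, 4 cuts → 4 fragments:
  46–67 → 22 bp
  68–112 → 45 bp
  113–186 → 74 bp
  187–262 then 1–45 → 76 + 45 = 121 bp
Sorted largest to smallest: 121, 74, 45, 22 bp.

121, 74, 45, 22 bp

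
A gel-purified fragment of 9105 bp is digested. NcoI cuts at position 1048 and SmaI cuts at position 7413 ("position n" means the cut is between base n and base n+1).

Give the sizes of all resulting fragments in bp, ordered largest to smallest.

6365, 1692, 1048 bp

Combined cut positions (sorted): 1048, 7413.
Linear molecule, 2 cuts → 3 fragments:
  1048 − 0 = 1048 bp
  7413 − 1048 = 6365 bp
  9105 − 7413 = 1692 bp
Sorted largest to smallest: 6365, 1692, 1048 bp.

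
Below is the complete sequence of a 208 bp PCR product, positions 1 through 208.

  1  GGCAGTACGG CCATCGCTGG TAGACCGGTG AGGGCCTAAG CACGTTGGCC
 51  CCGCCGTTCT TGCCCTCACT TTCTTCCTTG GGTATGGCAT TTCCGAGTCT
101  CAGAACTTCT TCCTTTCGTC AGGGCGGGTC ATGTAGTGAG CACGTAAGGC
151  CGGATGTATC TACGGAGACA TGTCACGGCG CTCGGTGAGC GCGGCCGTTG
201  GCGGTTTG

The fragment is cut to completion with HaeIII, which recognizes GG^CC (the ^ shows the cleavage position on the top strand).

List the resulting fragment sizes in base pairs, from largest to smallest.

HaeIII sites (GGCC) start at positions 9, 33, 47, 148, 193.
HaeIII cuts after base 2 of each site, so after positions 10, 34, 48, 149, 194.
Linear molecule, 5 cuts → 6 fragments:
  1–10 → 10 bp
  11–34 → 24 bp
  35–48 → 14 bp
  49–149 → 101 bp
  150–194 → 45 bp
  195–208 → 14 bp
Sorted largest to smallest: 101, 45, 24, 14, 14, 10 bp.

101, 45, 24, 14, 14, 10 bp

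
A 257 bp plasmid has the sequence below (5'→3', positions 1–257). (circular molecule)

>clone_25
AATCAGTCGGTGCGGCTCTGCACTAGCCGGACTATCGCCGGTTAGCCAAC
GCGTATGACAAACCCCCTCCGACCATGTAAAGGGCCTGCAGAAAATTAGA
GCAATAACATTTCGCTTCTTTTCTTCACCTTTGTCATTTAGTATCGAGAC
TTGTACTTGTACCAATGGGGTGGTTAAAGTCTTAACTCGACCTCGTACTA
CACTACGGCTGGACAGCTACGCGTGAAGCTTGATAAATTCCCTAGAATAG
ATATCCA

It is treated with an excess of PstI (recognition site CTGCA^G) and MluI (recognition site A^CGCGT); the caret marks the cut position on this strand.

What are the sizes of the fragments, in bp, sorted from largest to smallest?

129, 87, 41 bp

The PstI site (CTGCAG) starts at position 86.
PstI cuts after base 5 of each site (before the last base), so after position 90.
MluI sites (ACGCGT) start at positions 49, 219.
MluI cuts after the first base of each site, so after positions 49, 219.
Combined cut positions: 49, 90, 219.
Circular molecule, 3 cuts → 3 fragments:
  50–90 → 41 bp
  91–219 → 129 bp
  220–257 then 1–49 → 38 + 49 = 87 bp
Sorted largest to smallest: 129, 87, 41 bp.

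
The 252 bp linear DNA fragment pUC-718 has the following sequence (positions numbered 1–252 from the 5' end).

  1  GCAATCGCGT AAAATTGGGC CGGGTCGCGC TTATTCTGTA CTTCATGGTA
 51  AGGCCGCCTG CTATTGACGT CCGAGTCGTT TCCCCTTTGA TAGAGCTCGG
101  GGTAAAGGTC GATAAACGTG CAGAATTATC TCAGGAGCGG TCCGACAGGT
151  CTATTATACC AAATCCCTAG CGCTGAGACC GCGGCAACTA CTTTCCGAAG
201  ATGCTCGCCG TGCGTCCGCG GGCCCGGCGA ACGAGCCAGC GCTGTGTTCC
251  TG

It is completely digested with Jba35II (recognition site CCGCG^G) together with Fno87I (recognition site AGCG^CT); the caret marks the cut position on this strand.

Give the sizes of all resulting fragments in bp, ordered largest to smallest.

172, 37, 21, 11, 11 bp

Jba35II sites (CCGCGG) start at positions 179, 216.
Jba35II cuts after base 5 of each site (before the last base), so after positions 183, 220.
Fno87I sites (AGCGCT) start at positions 169, 238.
Fno87I cuts after base 4 of each site, so after positions 172, 241.
Combined cut positions: 172, 183, 220, 241.
Linear molecule, 4 cuts → 5 fragments:
  1–172 → 172 bp
  173–183 → 11 bp
  184–220 → 37 bp
  221–241 → 21 bp
  242–252 → 11 bp
Sorted largest to smallest: 172, 37, 21, 11, 11 bp.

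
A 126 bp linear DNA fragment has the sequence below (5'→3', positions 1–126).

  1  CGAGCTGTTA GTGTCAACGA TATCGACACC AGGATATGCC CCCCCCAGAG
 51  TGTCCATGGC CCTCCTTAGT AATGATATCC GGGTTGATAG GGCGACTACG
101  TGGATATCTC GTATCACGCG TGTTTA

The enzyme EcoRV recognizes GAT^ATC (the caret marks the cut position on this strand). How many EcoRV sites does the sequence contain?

GATATC occurs starting at positions 19, 74, 103.
EcoRV cuts at 3 sites.

3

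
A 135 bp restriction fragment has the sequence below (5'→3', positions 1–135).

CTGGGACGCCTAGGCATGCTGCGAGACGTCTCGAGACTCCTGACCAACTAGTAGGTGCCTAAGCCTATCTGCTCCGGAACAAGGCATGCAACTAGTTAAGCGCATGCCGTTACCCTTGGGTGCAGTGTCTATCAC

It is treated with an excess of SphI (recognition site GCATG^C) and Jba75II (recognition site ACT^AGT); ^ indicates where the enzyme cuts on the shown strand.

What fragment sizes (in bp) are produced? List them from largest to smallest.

SphI sites (GCATGC) start at positions 14, 84, 102.
SphI cuts after base 5 of each site (before the last base), so after positions 18, 88, 106.
Jba75II sites (ACTAGT) start at positions 47, 91.
Jba75II cuts after base 3 of each site, so after positions 49, 93.
Combined cut positions: 18, 49, 88, 93, 106.
Linear molecule, 5 cuts → 6 fragments:
  1–18 → 18 bp
  19–49 → 31 bp
  50–88 → 39 bp
  89–93 → 5 bp
  94–106 → 13 bp
  107–135 → 29 bp
Sorted largest to smallest: 39, 31, 29, 18, 13, 5 bp.

39, 31, 29, 18, 13, 5 bp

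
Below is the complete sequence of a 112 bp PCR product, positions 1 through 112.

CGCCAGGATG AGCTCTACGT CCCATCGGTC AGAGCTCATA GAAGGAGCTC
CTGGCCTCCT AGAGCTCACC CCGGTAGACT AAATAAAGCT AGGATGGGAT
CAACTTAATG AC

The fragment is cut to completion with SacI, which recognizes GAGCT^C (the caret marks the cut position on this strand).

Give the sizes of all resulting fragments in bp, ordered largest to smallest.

SacI sites (GAGCTC) start at positions 10, 32, 45, 62.
SacI cuts after base 5 of each site (before the last base), so after positions 14, 36, 49, 66.
Linear molecule, 4 cuts → 5 fragments:
  1–14 → 14 bp
  15–36 → 22 bp
  37–49 → 13 bp
  50–66 → 17 bp
  67–112 → 46 bp
Sorted largest to smallest: 46, 22, 17, 14, 13 bp.

46, 22, 17, 14, 13 bp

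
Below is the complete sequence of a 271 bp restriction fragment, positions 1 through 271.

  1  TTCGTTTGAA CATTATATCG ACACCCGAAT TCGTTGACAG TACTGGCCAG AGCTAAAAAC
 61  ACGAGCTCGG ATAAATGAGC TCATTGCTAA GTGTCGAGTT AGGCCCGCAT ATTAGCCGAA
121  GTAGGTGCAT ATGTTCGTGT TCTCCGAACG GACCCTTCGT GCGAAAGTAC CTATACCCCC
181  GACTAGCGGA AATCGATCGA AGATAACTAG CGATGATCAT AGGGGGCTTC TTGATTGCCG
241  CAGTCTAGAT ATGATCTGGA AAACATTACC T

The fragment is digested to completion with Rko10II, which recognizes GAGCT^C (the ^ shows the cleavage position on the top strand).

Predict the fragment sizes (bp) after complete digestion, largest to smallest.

190, 67, 14 bp

Rko10II sites (GAGCTC) start at positions 63, 77.
Rko10II cuts after base 5 of each site (before the last base), so after positions 67, 81.
Linear molecule, 2 cuts → 3 fragments:
  1–67 → 67 bp
  68–81 → 14 bp
  82–271 → 190 bp
Sorted largest to smallest: 190, 67, 14 bp.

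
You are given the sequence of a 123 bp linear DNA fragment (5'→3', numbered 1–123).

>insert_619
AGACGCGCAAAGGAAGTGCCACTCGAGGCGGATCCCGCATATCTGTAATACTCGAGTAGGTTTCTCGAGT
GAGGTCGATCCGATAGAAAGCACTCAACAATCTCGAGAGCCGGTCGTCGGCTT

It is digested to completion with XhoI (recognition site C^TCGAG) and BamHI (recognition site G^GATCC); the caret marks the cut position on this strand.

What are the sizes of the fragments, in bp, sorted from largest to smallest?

38, 22, 21, 21, 13, 8 bp

XhoI sites (CTCGAG) start at positions 22, 51, 64, 102.
XhoI cuts after the first base of each site, so after positions 22, 51, 64, 102.
The BamHI site (GGATCC) starts at position 30.
BamHI cuts after the first base of each site, so after position 30.
Combined cut positions: 22, 30, 51, 64, 102.
Linear molecule, 5 cuts → 6 fragments:
  1–22 → 22 bp
  23–30 → 8 bp
  31–51 → 21 bp
  52–64 → 13 bp
  65–102 → 38 bp
  103–123 → 21 bp
Sorted largest to smallest: 38, 22, 21, 21, 13, 8 bp.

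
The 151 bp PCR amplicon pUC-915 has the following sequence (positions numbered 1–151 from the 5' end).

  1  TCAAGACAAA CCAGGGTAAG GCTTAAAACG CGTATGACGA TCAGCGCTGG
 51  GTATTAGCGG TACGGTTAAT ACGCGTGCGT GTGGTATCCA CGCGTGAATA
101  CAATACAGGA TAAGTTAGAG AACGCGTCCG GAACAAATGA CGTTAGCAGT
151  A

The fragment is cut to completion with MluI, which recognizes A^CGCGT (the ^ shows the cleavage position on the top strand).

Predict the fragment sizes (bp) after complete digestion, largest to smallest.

43, 32, 29, 28, 19 bp

MluI sites (ACGCGT) start at positions 28, 71, 90, 122.
MluI cuts after the first base of each site, so after positions 28, 71, 90, 122.
Linear molecule, 4 cuts → 5 fragments:
  1–28 → 28 bp
  29–71 → 43 bp
  72–90 → 19 bp
  91–122 → 32 bp
  123–151 → 29 bp
Sorted largest to smallest: 43, 32, 29, 28, 19 bp.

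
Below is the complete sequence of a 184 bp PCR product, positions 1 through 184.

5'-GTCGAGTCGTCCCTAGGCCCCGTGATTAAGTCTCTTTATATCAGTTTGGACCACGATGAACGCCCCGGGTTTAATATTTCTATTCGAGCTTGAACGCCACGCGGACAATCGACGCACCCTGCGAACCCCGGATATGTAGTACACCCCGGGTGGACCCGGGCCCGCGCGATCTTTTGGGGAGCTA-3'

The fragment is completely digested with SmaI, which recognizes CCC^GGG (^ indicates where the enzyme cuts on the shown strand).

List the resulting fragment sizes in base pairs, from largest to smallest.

81, 66, 27, 10 bp

SmaI sites (CCCGGG) start at positions 64, 145, 155.
SmaI cuts after base 3 of each site, so after positions 66, 147, 157.
Linear molecule, 3 cuts → 4 fragments:
  1–66 → 66 bp
  67–147 → 81 bp
  148–157 → 10 bp
  158–184 → 27 bp
Sorted largest to smallest: 81, 66, 27, 10 bp.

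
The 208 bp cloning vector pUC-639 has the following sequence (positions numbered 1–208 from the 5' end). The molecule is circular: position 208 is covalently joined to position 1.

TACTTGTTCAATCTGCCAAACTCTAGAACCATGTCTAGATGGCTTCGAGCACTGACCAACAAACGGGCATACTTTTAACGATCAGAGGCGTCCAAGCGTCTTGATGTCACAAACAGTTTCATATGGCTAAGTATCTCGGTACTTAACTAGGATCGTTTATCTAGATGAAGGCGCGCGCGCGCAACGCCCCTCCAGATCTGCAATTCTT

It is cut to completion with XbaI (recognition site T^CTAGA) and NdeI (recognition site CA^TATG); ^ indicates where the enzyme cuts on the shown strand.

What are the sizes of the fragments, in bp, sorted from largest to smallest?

87, 70, 39, 12 bp

XbaI sites (TCTAGA) start at positions 22, 34, 160.
XbaI cuts after the first base of each site, so after positions 22, 34, 160.
The NdeI site (CATATG) starts at position 120.
NdeI cuts after base 2 of each site, so after position 121.
Combined cut positions: 22, 34, 121, 160.
Circular molecule, 4 cuts → 4 fragments:
  23–34 → 12 bp
  35–121 → 87 bp
  122–160 → 39 bp
  161–208 then 1–22 → 48 + 22 = 70 bp
Sorted largest to smallest: 87, 70, 39, 12 bp.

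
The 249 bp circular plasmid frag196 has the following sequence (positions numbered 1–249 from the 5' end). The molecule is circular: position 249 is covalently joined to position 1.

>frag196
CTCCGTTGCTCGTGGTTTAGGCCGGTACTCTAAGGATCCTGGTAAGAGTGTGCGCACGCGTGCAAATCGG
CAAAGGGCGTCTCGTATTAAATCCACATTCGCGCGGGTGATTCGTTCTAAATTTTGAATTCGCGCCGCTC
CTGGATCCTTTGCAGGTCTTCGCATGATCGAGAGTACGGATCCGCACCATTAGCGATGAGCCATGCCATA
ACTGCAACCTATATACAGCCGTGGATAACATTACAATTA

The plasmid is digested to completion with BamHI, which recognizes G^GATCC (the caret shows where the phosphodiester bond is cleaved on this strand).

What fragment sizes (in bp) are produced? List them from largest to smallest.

109, 105, 35 bp

BamHI sites (GGATCC) start at positions 34, 143, 178.
BamHI cuts after the first base of each site, so after positions 34, 143, 178.
Circular molecule, 3 cuts → 3 fragments:
  35–143 → 109 bp
  144–178 → 35 bp
  179–249 then 1–34 → 71 + 34 = 105 bp
Sorted largest to smallest: 109, 105, 35 bp.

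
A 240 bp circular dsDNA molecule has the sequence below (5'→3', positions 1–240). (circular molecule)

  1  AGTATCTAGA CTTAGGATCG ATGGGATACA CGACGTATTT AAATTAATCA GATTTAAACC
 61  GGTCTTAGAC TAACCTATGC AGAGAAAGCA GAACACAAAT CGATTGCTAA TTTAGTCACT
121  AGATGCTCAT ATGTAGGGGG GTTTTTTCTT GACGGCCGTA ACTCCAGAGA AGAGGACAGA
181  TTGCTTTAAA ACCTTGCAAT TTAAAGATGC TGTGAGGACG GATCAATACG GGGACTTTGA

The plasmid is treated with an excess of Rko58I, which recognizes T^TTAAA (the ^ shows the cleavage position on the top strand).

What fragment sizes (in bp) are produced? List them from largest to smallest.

Rko58I sites (TTTAAA) start at positions 38, 53, 185, 200.
Rko58I cuts after the first base of each site, so after positions 38, 53, 185, 200.
Circular molecule, 4 cuts → 4 fragments:
  39–53 → 15 bp
  54–185 → 132 bp
  186–200 → 15 bp
  201–240 then 1–38 → 40 + 38 = 78 bp
Sorted largest to smallest: 132, 78, 15, 15 bp.

132, 78, 15, 15 bp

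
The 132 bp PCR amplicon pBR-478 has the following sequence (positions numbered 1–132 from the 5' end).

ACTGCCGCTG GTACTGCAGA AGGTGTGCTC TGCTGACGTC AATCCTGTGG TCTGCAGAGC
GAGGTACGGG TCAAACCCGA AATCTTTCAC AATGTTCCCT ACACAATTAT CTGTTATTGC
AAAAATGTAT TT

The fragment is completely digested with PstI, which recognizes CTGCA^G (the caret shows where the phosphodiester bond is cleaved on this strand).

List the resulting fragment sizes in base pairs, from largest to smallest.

76, 38, 18 bp

PstI sites (CTGCAG) start at positions 14, 52.
PstI cuts after base 5 of each site (before the last base), so after positions 18, 56.
Linear molecule, 2 cuts → 3 fragments:
  1–18 → 18 bp
  19–56 → 38 bp
  57–132 → 76 bp
Sorted largest to smallest: 76, 38, 18 bp.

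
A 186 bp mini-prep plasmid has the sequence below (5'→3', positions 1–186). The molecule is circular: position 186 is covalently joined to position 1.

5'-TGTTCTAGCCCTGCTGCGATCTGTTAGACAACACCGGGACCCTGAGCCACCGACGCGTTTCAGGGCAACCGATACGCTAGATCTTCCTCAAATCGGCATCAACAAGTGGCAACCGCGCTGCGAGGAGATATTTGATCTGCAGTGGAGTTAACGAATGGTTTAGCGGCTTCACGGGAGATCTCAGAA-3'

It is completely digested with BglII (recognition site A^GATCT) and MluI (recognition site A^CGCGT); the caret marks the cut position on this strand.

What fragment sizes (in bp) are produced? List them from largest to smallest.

97, 63, 26 bp

BglII sites (AGATCT) start at positions 79, 176.
BglII cuts after the first base of each site, so after positions 79, 176.
The MluI site (ACGCGT) starts at position 53.
MluI cuts after the first base of each site, so after position 53.
Combined cut positions: 53, 79, 176.
Circular molecule, 3 cuts → 3 fragments:
  54–79 → 26 bp
  80–176 → 97 bp
  177–186 then 1–53 → 10 + 53 = 63 bp
Sorted largest to smallest: 97, 63, 26 bp.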